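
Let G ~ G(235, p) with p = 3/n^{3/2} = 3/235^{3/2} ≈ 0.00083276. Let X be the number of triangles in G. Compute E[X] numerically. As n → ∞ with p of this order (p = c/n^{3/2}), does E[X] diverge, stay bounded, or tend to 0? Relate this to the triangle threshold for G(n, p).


Number of potential triangles: C(235, 3) = 2135445.
Each occurs with probability p³ ≈ (0.00083276)³ ≈ 5.7750850e-10.
By linearity: E[X] = C(235, 3)·p³ ≈ 2135445 · 5.7750850e-10 ≈ 0.00123.
Since α = 3/2 > 1, p = c/n^{3/2} = o(1/n) is below the triangle threshold p ~ 1/n. Asymptotically E[X] ~ (c³/6)·n^{3(1−α)} = (3³/6)·n^{-1.5} → 0, so by Markov's inequality G has no triangles w.h.p.

E[X] ≈ 0.00123; in regime p = Θ(1/n^{3/2}) E[X] tends to 0 (below the triangle threshold p ~ 1/n).


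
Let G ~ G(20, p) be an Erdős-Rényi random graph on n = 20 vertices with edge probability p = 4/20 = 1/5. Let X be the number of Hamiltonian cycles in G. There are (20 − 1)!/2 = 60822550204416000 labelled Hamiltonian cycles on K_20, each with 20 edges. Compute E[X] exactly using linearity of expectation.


K_20 has (20 − 1)!/2 = 60822550204416000 labelled Hamiltonian cycles.
For each such Hamiltonian cycle H, let X_H = 1 if all 20 edges of H are present in G. Then P[X_H = 1] = p^{20} = (1/5)^{20} = 1/95367431640625.
By linearity of expectation: E[X] = Σ_H E[X_H] = 60822550204416000 · p^{20} = 60822550204416000 · 1/95367431640625 = 486580401635328/762939453125.
Numerically: E[X] ≈ 638.

E[X] = 60822550204416000 · (1/5)^{20} = 486580401635328/762939453125 ≈ 638.


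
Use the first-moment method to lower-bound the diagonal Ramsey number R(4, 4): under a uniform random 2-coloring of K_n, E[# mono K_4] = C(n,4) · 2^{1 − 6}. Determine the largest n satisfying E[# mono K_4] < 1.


We need C(n, 4) · 2^{1 − 6} < 1, i.e. C(n, 4) < 2^{6 − 1} = 32.
Check values of n near the boundary:
  n = 4: C(4, 4) = 1; 1 < 32? YES
  n = 5: C(5, 4) = 5; 5 < 32? YES
  n = 6: C(6, 4) = 15; 15 < 32? YES
  n = 7: C(7, 4) = 35; 35 < 32? NO
The largest n with C(n, 4) < 32 is n = 6 (where E[X] = 15/32 ≈ 0.469). Hence R(4, 4) > 6, i.e. R(4, 4) ≥ 7.

Largest n = 6; hence R(4, 4) > 6.


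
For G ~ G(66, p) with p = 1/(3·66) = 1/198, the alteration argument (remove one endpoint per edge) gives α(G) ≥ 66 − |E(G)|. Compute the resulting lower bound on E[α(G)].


E[|E(G)|] = C(66, 2)·p = 2145 · (1/198) = 65/6.
E[α(G)] ≥ n − E[|E(G)|] = 66 − 65/6 = 331/6.
Numerically: ≈ 55.1667.
(This is only a lower bound; the true E[α(G)] may be larger.)

E[α(G)] ≥ 331/6 ≈ 55.1667.


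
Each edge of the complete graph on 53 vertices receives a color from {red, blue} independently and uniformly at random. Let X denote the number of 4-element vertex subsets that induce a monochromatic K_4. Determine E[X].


Let X = Σ_S X_S over the C(53, 4) = 292825 subsets S of size 4, where X_S = 1 if the K_4 on S is monochromatic.
For a fixed S, the K_4 on S has C(4, 2) = 6 edges. P[all 6 edges red] = (1/2)^6, and likewise for blue, so P[monochromatic] = 2·(1/2)^6 = 2^{1 − 6} = 1/32.
By linearity of expectation: E[X] = C(53, 4) · 2^{1 − 6} = 292825 · 1/32 = 292825/32.
Numerically: E[X] ≈ 9150.781.

E[X] = C(53,4)·2^(1−C(4,2)) = 292825/32 ≈ 9150.781.


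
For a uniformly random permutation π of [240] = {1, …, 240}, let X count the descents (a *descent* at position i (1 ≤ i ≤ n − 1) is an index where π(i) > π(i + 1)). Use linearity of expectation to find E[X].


Write X = Σ X_I over i = 1, …, 239, with X_I the indicator of one descent.
There are 239 indicators.
For each fixed i, the pair (π(i), π(i+1)) is a uniformly random ordered pair of distinct values from {1, …, 240}; by symmetry P[π(i) > π(i+1)] = 1/2.
By linearity: E[X] = 239 · (1/2) = (240 − 1) · (1/2) = 239/2 ≈ 119.500000.

E[X] = 239/2 = 119.500000.


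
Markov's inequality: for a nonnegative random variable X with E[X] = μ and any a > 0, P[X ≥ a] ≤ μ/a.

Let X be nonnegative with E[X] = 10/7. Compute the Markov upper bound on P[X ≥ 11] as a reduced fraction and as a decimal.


μ = E[X] = 10/7, a = 11.
Markov: P[X ≥ 11] ≤ μ/a = (10/7)/11 = 10/77.
Numerically: ≈ 0.1299.
(Since a = 11 > μ = 1.4286, the bound 10/77 is < 1 and informative.)

P[X ≥ 11] ≤ 10/77 ≈ 0.1299.


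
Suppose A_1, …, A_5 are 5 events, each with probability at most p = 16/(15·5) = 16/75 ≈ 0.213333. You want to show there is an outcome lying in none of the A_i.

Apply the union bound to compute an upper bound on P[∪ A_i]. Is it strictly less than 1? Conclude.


Union bound: P[∪_{i=1}^{5} A_i] ≤ Σ_i P[A_i] ≤ 5·p = 5·(16/75) = 16/15.
Numerically: 16/15 ≈ 1.066667.
Is 16/15 < 1? NO.
Since the bound 16/15 is ≥ 1, the union bound is uninformative here; it does NOT by itself certify existence.

5·p = 16/15 ≈ 1.066667; existence NOT certified by the union bound.


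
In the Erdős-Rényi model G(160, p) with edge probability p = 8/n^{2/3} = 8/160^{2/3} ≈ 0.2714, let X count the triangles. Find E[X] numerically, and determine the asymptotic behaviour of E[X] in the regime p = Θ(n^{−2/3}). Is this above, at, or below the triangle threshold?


Number of potential triangles: C(160, 3) = 669920.
Each occurs with probability p³ ≈ (0.2714)³ ≈ 2.000000e-02.
By linearity: E[X] = C(160, 3)·p³ ≈ 669920 · 2.000000e-02 ≈ 13398.4000.
Since α = 2/3 < 1, p = c/n^{2/3} ≫ 1/n is above the triangle threshold p ~ 1/n. Asymptotically E[X] ~ (c³/6)·n^{3(1−α)} = (8³/6)·n^{1} → ∞; triangles are abundant w.h.p.

E[X] ≈ 13398.4000; in regime p = Θ(1/n^{2/3}) E[X] diverges (above the triangle threshold p ~ 1/n).


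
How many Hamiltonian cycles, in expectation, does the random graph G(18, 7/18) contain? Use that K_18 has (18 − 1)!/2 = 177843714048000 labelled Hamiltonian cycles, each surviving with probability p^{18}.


K_18 has (18 − 1)!/2 = 177843714048000 labelled Hamiltonian cycles.
For each such Hamiltonian cycle H, let X_H = 1 if all 18 edges of H are present in G. Then P[X_H = 1] = p^{18} = (7/18)^{18} = 1628413597910449/39346408075296537575424.
By linearity of expectation: E[X] = Σ_H E[X_H] = 177843714048000 · p^{18} = 177843714048000 · 1628413597910449/39346408075296537575424 = 24246874921186846803875/3294258113514384.
Numerically: E[X] ≈ 7.36e+06.

E[X] = 177843714048000 · (7/18)^{18} = 24246874921186846803875/3294258113514384 ≈ 7.36e+06.


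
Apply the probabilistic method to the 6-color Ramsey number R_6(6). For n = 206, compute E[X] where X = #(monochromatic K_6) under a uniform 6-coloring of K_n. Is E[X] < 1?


E[X] = C(206, 6) · 6^{1 − 15} = 98619368491 · 6^{−14} = 98619368491/78364164096.
As a reduced fraction: E[X] = 98619368491/78364164096 ≈ 1.2585.
Is E[X] < 1? NO.
Since E[X] ≥ 1, the first-moment bound is inconclusive at n = 206; it does NOT by itself certify R_6(6) > 206.

E[X] = 98619368491/78364164096 ≈ 1.2585; E[X] ≥ 1; first-moment method inconclusive here.


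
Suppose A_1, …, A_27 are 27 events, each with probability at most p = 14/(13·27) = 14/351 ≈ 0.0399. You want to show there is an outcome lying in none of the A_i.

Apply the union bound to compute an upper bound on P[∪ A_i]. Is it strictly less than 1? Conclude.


Union bound: P[∪_{i=1}^{27} A_i] ≤ Σ_i P[A_i] ≤ 27·p = 27·(14/351) = 14/13.
Numerically: 14/13 ≈ 1.0769.
Is 14/13 < 1? NO.
Since the bound 14/13 is ≥ 1, the union bound is uninformative here; it does NOT by itself certify existence.

27·p = 14/13 ≈ 1.0769; existence NOT certified by the union bound.


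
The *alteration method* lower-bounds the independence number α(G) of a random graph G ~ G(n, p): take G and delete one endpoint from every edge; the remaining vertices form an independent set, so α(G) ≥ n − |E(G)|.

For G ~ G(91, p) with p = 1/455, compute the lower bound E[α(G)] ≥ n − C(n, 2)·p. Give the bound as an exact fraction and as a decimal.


E[|E(G)|] = C(91, 2)·p = 4095 · (1/455) = 9.
E[α(G)] ≥ n − E[|E(G)|] = 91 − 9 = 82.
Numerically: ≈ 82.000000.
(This is only a lower bound; the true E[α(G)] may be larger.)

E[α(G)] ≥ 82 ≈ 82.000000.


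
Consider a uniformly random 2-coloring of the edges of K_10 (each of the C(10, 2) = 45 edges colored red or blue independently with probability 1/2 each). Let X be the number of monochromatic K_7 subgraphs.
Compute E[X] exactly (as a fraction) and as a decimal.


Let X = Σ_S X_S over the C(10, 7) = 120 subsets S of size 7, where X_S = 1 if the K_7 on S is monochromatic.
For a fixed S, the K_7 on S has C(7, 2) = 21 edges. P[all 21 edges red] = (1/2)^21, and likewise for blue, so P[monochromatic] = 2·(1/2)^21 = 2^{1 − 21} = 1/1048576.
By linearity: E[X] = C(10, 7) · 2^{1 − 21} = 120 · 1/1048576 = 15/131072.
Numerically: E[X] ≈ 0.000114.

E[X] = C(10,7)·2^(1−C(7,2)) = 15/131072 ≈ 0.000114.


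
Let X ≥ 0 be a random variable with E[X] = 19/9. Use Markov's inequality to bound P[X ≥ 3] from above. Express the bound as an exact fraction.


μ = E[X] = 19/9, a = 3.
Markov: P[X ≥ 3] ≤ μ/a = (19/9)/3 = 19/27.
Numerically: ≈ 0.704.
(Since a = 3 > μ = 2.111, the bound 19/27 is < 1 and informative.)

P[X ≥ 3] ≤ 19/27 ≈ 0.704.


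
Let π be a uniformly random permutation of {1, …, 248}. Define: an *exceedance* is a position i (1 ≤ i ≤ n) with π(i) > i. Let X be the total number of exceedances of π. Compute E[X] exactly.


Write X = Σ_{i=1}^{248} X_i, where X_i = 1_{π(i) > i}.
For each fixed i, π(i) is uniform over {1, …, 248} (marginal of a uniform permutation), so P[π(i) > i] = (n − i)/n. Summing: Σ_{i=1}^{248} (n − i)/n = (0 + 1 + … + 247)/248 = 248(248 − 1)/(2·248) = (248 − 1)/2.
Hence E[X] = Σ_{i=1}^{248} (248 − i)/248 = 247/2 ≈ 123.500.

E[X] = 247/2 = 123.500.


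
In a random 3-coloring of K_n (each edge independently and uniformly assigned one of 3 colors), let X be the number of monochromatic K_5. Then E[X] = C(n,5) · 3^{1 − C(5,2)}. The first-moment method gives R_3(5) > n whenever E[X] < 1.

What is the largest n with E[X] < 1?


We need C(n, 5) · 3^{1 − 10} < 1, i.e. C(n, 5) < 3^{10 − 1} = 19683.
Check values of n near the boundary:
  n = 15: C(15, 5) = 3003; 3003 < 19683? YES
  n = 16: C(16, 5) = 4368; 4368 < 19683? YES
  n = 17: C(17, 5) = 6188; 6188 < 19683? YES
  n = 18: C(18, 5) = 8568; 8568 < 19683? YES
  n = 19: C(19, 5) = 11628; 11628 < 19683? YES
  n = 20: C(20, 5) = 15504; 15504 < 19683? YES
  n = 21: C(21, 5) = 20349; 20349 < 19683? NO
  n = 22: C(22, 5) = 26334; 26334 < 19683? NO
  n = 23: C(23, 5) = 33649; 33649 < 19683? NO
The largest n with C(n, 5) < 19683 is n = 20 (where E[X] = 5168/6561 ≈ 0.7876848). Hence R_3(5) > 20, i.e. R_3(5) ≥ 21.

Largest n = 20; hence R_3(5) > 20.


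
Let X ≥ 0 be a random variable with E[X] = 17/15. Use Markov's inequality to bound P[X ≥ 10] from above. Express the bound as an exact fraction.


μ = E[X] = 17/15, a = 10.
Markov: P[X ≥ 10] ≤ μ/a = (17/15)/10 = 17/150.
Numerically: ≈ 0.113.
(Since a = 10 > μ = 1.133, the bound 17/150 is < 1 and informative.)

P[X ≥ 10] ≤ 17/150 ≈ 0.113.


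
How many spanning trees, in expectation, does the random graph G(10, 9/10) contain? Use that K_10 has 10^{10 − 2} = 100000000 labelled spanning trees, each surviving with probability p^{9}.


K_10 has 10^{10 − 2} = 100000000 labelled spanning trees.
For each such spanning tree H, let X_H = 1 if all 9 edges of H are present in G. Then P[X_H = 1] = p^{9} = (9/10)^{9} = 387420489/1000000000.
By linearity of expectation: E[X] = Σ_H E[X_H] = 100000000 · p^{9} = 100000000 · 387420489/1000000000 = 387420489/10.
Numerically: E[X] ≈ 3.8742e+07.

E[X] = 100000000 · (9/10)^{9} = 387420489/10 ≈ 3.8742e+07.


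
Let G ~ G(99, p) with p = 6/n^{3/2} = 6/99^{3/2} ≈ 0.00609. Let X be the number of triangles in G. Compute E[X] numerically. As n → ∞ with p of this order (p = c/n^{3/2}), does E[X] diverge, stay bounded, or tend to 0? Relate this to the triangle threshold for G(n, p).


Number of potential triangles: C(99, 3) = 156849.
Each occurs with probability p³ ≈ (0.00609)³ ≈ 2.25993e-07.
By linearity: E[X] = C(99, 3)·p³ ≈ 156849 · 2.25993e-07 ≈ 0.035.
Since α = 3/2 > 1, p = c/n^{3/2} = o(1/n) is below the triangle threshold p ~ 1/n. Asymptotically E[X] ~ (c³/6)·n^{3(1−α)} = (6³/6)·n^{-1.5} → 0, so by Markov's inequality G has no triangles w.h.p.

E[X] ≈ 0.035; in regime p = Θ(1/n^{3/2}) E[X] tends to 0 (below the triangle threshold p ~ 1/n).


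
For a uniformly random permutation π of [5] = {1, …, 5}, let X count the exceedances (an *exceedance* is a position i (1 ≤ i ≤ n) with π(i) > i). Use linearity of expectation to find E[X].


Write X = Σ_{i=1}^{5} X_i, where X_i = 1_{π(i) > i}.
For each fixed i, π(i) is uniform over {1, …, 5} (marginal of a uniform permutation), so P[π(i) > i] = (n − i)/n. Summing: Σ_{i=1}^{5} (n − i)/n = (0 + 1 + … + 4)/5 = 5(5 − 1)/(2·5) = (5 − 1)/2.
Hence E[X] = Σ_{i=1}^{5} (5 − i)/5 = 2 ≈ 2.00000.

E[X] = 2 = 2.00000.


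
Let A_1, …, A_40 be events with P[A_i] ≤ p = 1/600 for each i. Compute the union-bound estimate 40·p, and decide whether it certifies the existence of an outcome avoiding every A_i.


Union bound: P[∪_{i=1}^{40} A_i] ≤ Σ_i P[A_i] ≤ 40·p = 40·(1/600) = 1/15.
Numerically: 1/15 ≈ 0.066667.
Is 1/15 < 1? YES.
Since P[∪ A_i] ≤ 1/15 < 1, the complement has P[∩ A_i^c] ≥ 1 − 1/15 = 14/15 > 0, so some outcome avoids every A_i.

40·p = 1/15 ≈ 0.066667; existence CERTIFIED by the union bound.


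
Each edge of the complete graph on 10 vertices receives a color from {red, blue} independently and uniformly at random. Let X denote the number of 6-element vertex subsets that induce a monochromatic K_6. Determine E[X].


Let X = Σ_S X_S over the C(10, 6) = 210 subsets S of size 6, where X_S = 1 if the K_6 on S is monochromatic.
For a fixed S, the K_6 on S has C(6, 2) = 15 edges. P[all 15 edges red] = (1/2)^15, and likewise for blue, so P[monochromatic] = 2·(1/2)^15 = 2^{1 − 15} = 1/16384.
By linearity: E[X] = C(10, 6) · 2^{1 − 15} = 210 · 1/16384 = 105/8192.
Numerically: E[X] ≈ 0.0128.

E[X] = C(10,6)·2^(1−C(6,2)) = 105/8192 ≈ 0.0128.


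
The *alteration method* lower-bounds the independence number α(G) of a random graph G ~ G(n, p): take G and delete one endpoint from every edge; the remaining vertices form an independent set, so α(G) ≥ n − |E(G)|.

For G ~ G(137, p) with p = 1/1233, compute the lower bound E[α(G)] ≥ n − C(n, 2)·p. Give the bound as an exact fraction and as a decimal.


E[|E(G)|] = C(137, 2)·p = 9316 · (1/1233) = 68/9.
E[α(G)] ≥ n − E[|E(G)|] = 137 − 68/9 = 1165/9.
Numerically: ≈ 129.4444.
(This is only a lower bound; the true E[α(G)] may be larger.)

E[α(G)] ≥ 1165/9 ≈ 129.4444.


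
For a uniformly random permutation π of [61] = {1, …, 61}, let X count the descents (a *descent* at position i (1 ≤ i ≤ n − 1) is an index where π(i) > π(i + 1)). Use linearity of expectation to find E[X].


Write X = Σ X_I over i = 1, …, 60, with X_I the indicator of one descent.
There are 60 indicators.
For each fixed i, the pair (π(i), π(i+1)) is a uniformly random ordered pair of distinct values from {1, …, 61}; by symmetry P[π(i) > π(i+1)] = 1/2.
By linearity: E[X] = 60 · (1/2) = (61 − 1) · (1/2) = 30 ≈ 30.000000.

E[X] = 30 = 30.000000.


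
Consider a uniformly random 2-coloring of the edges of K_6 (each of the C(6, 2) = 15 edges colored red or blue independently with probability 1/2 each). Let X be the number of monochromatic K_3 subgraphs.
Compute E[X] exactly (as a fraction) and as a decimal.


Let X = Σ_S X_S over the C(6, 3) = 20 subsets S of size 3, where X_S = 1 if the K_3 on S is monochromatic.
For a fixed S, the K_3 on S has C(3, 2) = 3 edges. P[all 3 edges red] = (1/2)^3, and likewise for blue, so P[monochromatic] = 2·(1/2)^3 = 2^{1 − 3} = 1/4.
Summing: E[X] = C(6, 3) · 2^{1 − 3} = 20 · 1/4 = 5.
Numerically: E[X] ≈ 5.000.

E[X] = C(6,3)·2^(1−C(3,2)) = 5 ≈ 5.000.


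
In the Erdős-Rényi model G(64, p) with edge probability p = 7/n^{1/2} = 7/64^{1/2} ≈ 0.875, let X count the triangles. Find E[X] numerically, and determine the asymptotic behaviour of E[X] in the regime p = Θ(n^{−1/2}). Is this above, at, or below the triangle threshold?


Number of potential triangles: C(64, 3) = 41664.
Each occurs with probability p³ ≈ (0.875)³ ≈ 6.69922e-01.
By linearity: E[X] = C(64, 3)·p³ ≈ 41664 · 6.69922e-01 ≈ 27911.625.
Since α = 1/2 < 1, p = c/n^{1/2} ≫ 1/n is above the triangle threshold p ~ 1/n. Asymptotically E[X] ~ (c³/6)·n^{3(1−α)} = (7³/6)·n^{1.5} → ∞; triangles are abundant w.h.p.

E[X] ≈ 27911.625; in regime p = Θ(1/n^{1/2}) E[X] diverges (above the triangle threshold p ~ 1/n).


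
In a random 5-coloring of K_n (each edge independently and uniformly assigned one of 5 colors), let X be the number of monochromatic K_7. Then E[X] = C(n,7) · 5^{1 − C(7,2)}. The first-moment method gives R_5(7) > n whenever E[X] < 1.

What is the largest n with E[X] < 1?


We need C(n, 7) · 5^{1 − 21} < 1, i.e. C(n, 7) < 5^{21 − 1} = 95367431640625.
Check values of n near the boundary:
  n = 335: C(335, 7) = 88202498238195; 88202498238195 < 95367431640625? YES
  n = 336: C(336, 7) = 90079147136880; 90079147136880 < 95367431640625? YES
  n = 337: C(337, 7) = 91989916924632; 91989916924632 < 95367431640625? YES
  n = 338: C(338, 7) = 93935323022736; 93935323022736 < 95367431640625? YES
  n = 339: C(339, 7) = 95915887062372; 95915887062372 < 95367431640625? NO
The largest n with C(n, 7) < 95367431640625 is n = 338 (where E[X] = 93935323022736/95367431640625 ≈ 0.985). Hence R_5(7) > 338, i.e. R_5(7) ≥ 339.

Largest n = 338; hence R_5(7) > 338.


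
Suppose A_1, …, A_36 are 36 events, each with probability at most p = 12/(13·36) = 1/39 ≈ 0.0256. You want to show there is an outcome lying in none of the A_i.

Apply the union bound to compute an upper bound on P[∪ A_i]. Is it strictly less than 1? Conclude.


Union bound: P[∪_{i=1}^{36} A_i] ≤ Σ_i P[A_i] ≤ 36·p = 36·(1/39) = 12/13.
Numerically: 12/13 ≈ 0.9231.
Is 12/13 < 1? YES.
Since P[∪ A_i] ≤ 12/13 < 1, the complement has P[∩ A_i^c] ≥ 1 − 12/13 = 1/13 > 0, so some outcome avoids every A_i.

36·p = 12/13 ≈ 0.9231; existence CERTIFIED by the union bound.


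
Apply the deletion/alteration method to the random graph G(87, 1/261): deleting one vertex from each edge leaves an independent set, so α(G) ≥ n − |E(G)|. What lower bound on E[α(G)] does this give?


E[|E(G)|] = C(87, 2)·p = 3741 · (1/261) = 43/3.
E[α(G)] ≥ n − E[|E(G)|] = 87 − 43/3 = 218/3.
Numerically: ≈ 72.66667.
(This is only a lower bound; the true E[α(G)] may be larger.)

E[α(G)] ≥ 218/3 ≈ 72.66667.


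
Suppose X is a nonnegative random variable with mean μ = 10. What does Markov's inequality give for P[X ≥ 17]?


μ = E[X] = 10, a = 17.
Markov: P[X ≥ 17] ≤ μ/a = (10)/17 = 10/17.
Numerically: ≈ 0.588235.
(Since a = 17 > μ = 10.000000, the bound 10/17 is < 1 and informative.)

P[X ≥ 17] ≤ 10/17 ≈ 0.588235.


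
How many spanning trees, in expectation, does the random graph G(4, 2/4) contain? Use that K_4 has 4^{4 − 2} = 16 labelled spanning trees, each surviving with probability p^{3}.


K_4 has 4^{4 − 2} = 16 labelled spanning trees.
For each such spanning tree H, let X_H = 1 if all 3 edges of H are present in G. Then P[X_H = 1] = p^{3} = (1/2)^{3} = 1/8.
By linearity: E[X] = Σ_H E[X_H] = 16 · p^{3} = 16 · 1/8 = 2.
Numerically: E[X] ≈ 2.

E[X] = 16 · (1/2)^{3} = 2 ≈ 2.


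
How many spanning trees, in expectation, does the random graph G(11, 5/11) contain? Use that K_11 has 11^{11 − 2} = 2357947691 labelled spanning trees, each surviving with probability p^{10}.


K_11 has 11^{11 − 2} = 2357947691 labelled spanning trees.
For each such spanning tree H, let X_H = 1 if all 10 edges of H are present in G. Then P[X_H = 1] = p^{10} = (5/11)^{10} = 9765625/25937424601.
By linearity: E[X] = Σ_H E[X_H] = 2357947691 · p^{10} = 2357947691 · 9765625/25937424601 = 9765625/11.
Numerically: E[X] ≈ 8.88e+05.

E[X] = 2357947691 · (5/11)^{10} = 9765625/11 ≈ 8.88e+05.


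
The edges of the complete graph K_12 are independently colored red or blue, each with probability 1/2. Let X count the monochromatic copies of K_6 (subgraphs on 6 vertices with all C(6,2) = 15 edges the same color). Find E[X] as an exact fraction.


Let X = Σ_S X_S over the C(12, 6) = 924 subsets S of size 6, where X_S = 1 if the K_6 on S is monochromatic.
For a fixed S, the K_6 on S has C(6, 2) = 15 edges. P[all 15 edges red] = (1/2)^15, and likewise for blue, so P[monochromatic] = 2·(1/2)^15 = 2^{1 − 15} = 1/16384.
Summing: E[X] = C(12, 6) · 2^{1 − 15} = 924 · 1/16384 = 231/4096.
Numerically: E[X] ≈ 0.056396.

E[X] = C(12,6)·2^(1−C(6,2)) = 231/4096 ≈ 0.056396.


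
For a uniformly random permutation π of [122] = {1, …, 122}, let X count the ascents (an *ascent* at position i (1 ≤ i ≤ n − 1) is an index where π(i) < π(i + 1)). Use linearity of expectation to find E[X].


Write X = Σ X_I over i = 1, …, 121, with X_I the indicator of one ascent.
There are 121 indicators.
For each fixed i, the pair (π(i), π(i+1)) is a uniformly random ordered pair of distinct values from {1, …, 122}; by symmetry P[π(i) < π(i+1)] = 1/2.
By linearity: E[X] = 121 · (1/2) = (122 − 1) · (1/2) = 121/2 ≈ 60.50000.

E[X] = 121/2 = 60.50000.


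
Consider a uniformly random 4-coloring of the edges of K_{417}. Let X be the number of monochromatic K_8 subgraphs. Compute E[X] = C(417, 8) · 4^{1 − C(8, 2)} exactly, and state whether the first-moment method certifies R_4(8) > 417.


E[X] = C(417, 8) · 4^{1 − 28} = 21194845068522060 · 4^{−27} = 21194845068522060/18014398509481984.
As a reduced fraction: E[X] = 5298711267130515/4503599627370496 ≈ 1.1765502.
Is E[X] < 1? NO.
Since E[X] ≥ 1, the first-moment bound is inconclusive at n = 417; it does NOT by itself certify R_4(8) > 417.

E[X] = 5298711267130515/4503599627370496 ≈ 1.1765502; E[X] ≥ 1; first-moment method inconclusive here.


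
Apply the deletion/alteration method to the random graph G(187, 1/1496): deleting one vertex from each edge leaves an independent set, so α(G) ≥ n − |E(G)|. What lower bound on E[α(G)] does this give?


E[|E(G)|] = C(187, 2)·p = 17391 · (1/1496) = 93/8.
E[α(G)] ≥ n − E[|E(G)|] = 187 − 93/8 = 1403/8.
Numerically: ≈ 175.375000.
(This is only a lower bound; the true E[α(G)] may be larger.)

E[α(G)] ≥ 1403/8 ≈ 175.375000.


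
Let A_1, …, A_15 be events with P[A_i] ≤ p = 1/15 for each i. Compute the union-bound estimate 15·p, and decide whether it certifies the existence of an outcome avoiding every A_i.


Union bound: P[∪_{i=1}^{15} A_i] ≤ Σ_i P[A_i] ≤ 15·p = 15·(1/15) = 1.
Numerically: 1 ≈ 1.00000.
Is 1 < 1? NO.
Since the bound 1 is ≥ 1, the union bound is uninformative here; it does NOT by itself certify existence.

15·p = 1 ≈ 1.00000; existence NOT certified by the union bound.


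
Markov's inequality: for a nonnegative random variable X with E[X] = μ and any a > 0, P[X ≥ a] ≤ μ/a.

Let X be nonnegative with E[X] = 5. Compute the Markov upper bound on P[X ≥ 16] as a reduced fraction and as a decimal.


μ = E[X] = 5, a = 16.
Markov: P[X ≥ 16] ≤ μ/a = (5)/16 = 5/16.
Numerically: ≈ 0.312.
(Since a = 16 > μ = 5.000, the bound 5/16 is < 1 and informative.)

P[X ≥ 16] ≤ 5/16 ≈ 0.312.


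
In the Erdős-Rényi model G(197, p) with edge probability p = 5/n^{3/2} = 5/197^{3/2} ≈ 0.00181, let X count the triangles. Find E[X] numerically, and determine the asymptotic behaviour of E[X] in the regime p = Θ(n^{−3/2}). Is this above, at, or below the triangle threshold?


Number of potential triangles: C(197, 3) = 1254890.
Each occurs with probability p³ ≈ (0.00181)³ ≈ 5.91306e-09.
By linearity: E[X] = C(197, 3)·p³ ≈ 1254890 · 5.91306e-09 ≈ 0.007.
Since α = 3/2 > 1, p = c/n^{3/2} = o(1/n) is below the triangle threshold p ~ 1/n. Asymptotically E[X] ~ (c³/6)·n^{3(1−α)} = (5³/6)·n^{-1.5} → 0, so by Markov's inequality G has no triangles w.h.p.

E[X] ≈ 0.007; in regime p = Θ(1/n^{3/2}) E[X] tends to 0 (below the triangle threshold p ~ 1/n).


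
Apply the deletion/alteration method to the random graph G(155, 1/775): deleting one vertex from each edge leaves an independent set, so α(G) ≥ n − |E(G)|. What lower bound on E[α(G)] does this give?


E[|E(G)|] = C(155, 2)·p = 11935 · (1/775) = 77/5.
E[α(G)] ≥ n − E[|E(G)|] = 155 − 77/5 = 698/5.
Numerically: ≈ 139.600000.
(This is only a lower bound; the true E[α(G)] may be larger.)

E[α(G)] ≥ 698/5 ≈ 139.600000.


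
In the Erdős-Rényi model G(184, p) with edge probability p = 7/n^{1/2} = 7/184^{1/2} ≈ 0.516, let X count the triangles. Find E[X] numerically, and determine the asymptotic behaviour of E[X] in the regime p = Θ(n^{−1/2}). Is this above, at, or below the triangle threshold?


Number of potential triangles: C(184, 3) = 1021384.
Each occurs with probability p³ ≈ (0.516)³ ≈ 1.37426e-01.
By linearity: E[X] = C(184, 3)·p³ ≈ 1021384 · 1.37426e-01 ≈ 140364.226.
Since α = 1/2 < 1, p = c/n^{1/2} ≫ 1/n is above the triangle threshold p ~ 1/n. Asymptotically E[X] ~ (c³/6)·n^{3(1−α)} = (7³/6)·n^{1.5} → ∞; triangles are abundant w.h.p.

E[X] ≈ 140364.226; in regime p = Θ(1/n^{1/2}) E[X] diverges (above the triangle threshold p ~ 1/n).


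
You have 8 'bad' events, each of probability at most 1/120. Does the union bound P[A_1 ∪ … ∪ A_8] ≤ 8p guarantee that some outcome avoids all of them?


Union bound: P[∪_{i=1}^{8} A_i] ≤ Σ_i P[A_i] ≤ 8·p = 8·(1/120) = 1/15.
Numerically: 1/15 ≈ 0.0666667.
Is 1/15 < 1? YES.
Since P[∪ A_i] ≤ 1/15 < 1, the complement has P[∩ A_i^c] ≥ 1 − 1/15 = 14/15 > 0, so some outcome avoids every A_i.

8·p = 1/15 ≈ 0.0666667; existence CERTIFIED by the union bound.


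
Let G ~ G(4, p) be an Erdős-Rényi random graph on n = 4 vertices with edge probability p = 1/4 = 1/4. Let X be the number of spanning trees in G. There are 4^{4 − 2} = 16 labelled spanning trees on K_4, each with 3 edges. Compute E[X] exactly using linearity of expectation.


K_4 has 4^{4 − 2} = 16 labelled spanning trees.
For each such spanning tree H, let X_H = 1 if all 3 edges of H are present in G. Then P[X_H = 1] = p^{3} = (1/4)^{3} = 1/64.
By linearity: E[X] = Σ_H E[X_H] = 16 · p^{3} = 16 · 1/64 = 1/4.
Numerically: E[X] ≈ 0.25.

E[X] = 16 · (1/4)^{3} = 1/4 ≈ 0.25.


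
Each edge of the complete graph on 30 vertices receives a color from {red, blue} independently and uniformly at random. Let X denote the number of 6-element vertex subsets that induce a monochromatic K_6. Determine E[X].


Let X = Σ_S X_S over the C(30, 6) = 593775 subsets S of size 6, where X_S = 1 if the K_6 on S is monochromatic.
For a fixed S, the K_6 on S has C(6, 2) = 15 edges. P[all 15 edges red] = (1/2)^15, and likewise for blue, so P[monochromatic] = 2·(1/2)^15 = 2^{1 − 15} = 1/16384.
By linearity of expectation: E[X] = C(30, 6) · 2^{1 − 15} = 593775 · 1/16384 = 593775/16384.
Numerically: E[X] ≈ 36.24115.

E[X] = C(30,6)·2^(1−C(6,2)) = 593775/16384 ≈ 36.24115.


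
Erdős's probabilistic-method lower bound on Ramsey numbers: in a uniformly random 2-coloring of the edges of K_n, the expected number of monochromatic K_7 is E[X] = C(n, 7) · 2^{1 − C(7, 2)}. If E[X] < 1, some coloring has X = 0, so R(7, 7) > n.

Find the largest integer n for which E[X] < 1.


We need C(n, 7) · 2^{1 − 21} < 1, i.e. C(n, 7) < 2^{21 − 1} = 1048576.
Check values of n near the boundary:
  n = 23: C(23, 7) = 245157; 245157 < 1048576? YES
  n = 24: C(24, 7) = 346104; 346104 < 1048576? YES
  n = 25: C(25, 7) = 480700; 480700 < 1048576? YES
  n = 26: C(26, 7) = 657800; 657800 < 1048576? YES
  n = 27: C(27, 7) = 888030; 888030 < 1048576? YES
  n = 28: C(28, 7) = 1184040; 1184040 < 1048576? NO
  n = 29: C(29, 7) = 1560780; 1560780 < 1048576? NO
The largest n with C(n, 7) < 1048576 is n = 27 (where E[X] = 444015/524288 ≈ 0.847). Hence R(7, 7) > 27, i.e. R(7, 7) ≥ 28.

Largest n = 27; hence R(7, 7) > 27.


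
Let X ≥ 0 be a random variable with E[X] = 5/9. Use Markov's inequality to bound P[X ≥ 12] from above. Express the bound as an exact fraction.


μ = E[X] = 5/9, a = 12.
Markov: P[X ≥ 12] ≤ μ/a = (5/9)/12 = 5/108.
Numerically: ≈ 0.046296.
(Since a = 12 > μ = 0.555556, the bound 5/108 is < 1 and informative.)

P[X ≥ 12] ≤ 5/108 ≈ 0.046296.


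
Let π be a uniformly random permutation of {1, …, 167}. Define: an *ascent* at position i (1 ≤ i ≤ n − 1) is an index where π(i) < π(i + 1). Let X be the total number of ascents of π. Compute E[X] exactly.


Write X = Σ X_I over i = 1, …, 166, with X_I the indicator of one ascent.
There are 166 indicators.
For each fixed i, the pair (π(i), π(i+1)) is a uniformly random ordered pair of distinct values from {1, …, 167}; by symmetry P[π(i) < π(i+1)] = 1/2.
By linearity: E[X] = 166 · (1/2) = (167 − 1) · (1/2) = 83 ≈ 83.000000.

E[X] = 83 = 83.000000.


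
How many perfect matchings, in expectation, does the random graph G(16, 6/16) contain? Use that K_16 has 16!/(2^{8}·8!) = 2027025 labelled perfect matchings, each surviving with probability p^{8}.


K_16 has 16!/(2^{8}·8!) = 2027025 labelled perfect matchings.
For each such perfect matching H, let X_H = 1 if all 8 edges of H are present in G. Then P[X_H = 1] = p^{8} = (3/8)^{8} = 6561/16777216.
Summing the indicators: E[X] = Σ_H E[X_H] = 2027025 · p^{8} = 2027025 · 6561/16777216 = 13299311025/16777216.
Numerically: E[X] ≈ 793.

E[X] = 2027025 · (3/8)^{8} = 13299311025/16777216 ≈ 793.


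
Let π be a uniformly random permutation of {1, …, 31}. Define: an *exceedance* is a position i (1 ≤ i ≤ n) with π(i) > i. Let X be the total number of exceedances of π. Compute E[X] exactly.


Write X = Σ_{i=1}^{31} X_i, where X_i = 1_{π(i) > i}.
For each fixed i, π(i) is uniform over {1, …, 31} (marginal of a uniform permutation), so P[π(i) > i] = (n − i)/n. Summing: Σ_{i=1}^{31} (n − i)/n = (0 + 1 + … + 30)/31 = 31(31 − 1)/(2·31) = (31 − 1)/2.
Hence E[X] = Σ_{i=1}^{31} (31 − i)/31 = 15 ≈ 15.000.

E[X] = 15 = 15.000.


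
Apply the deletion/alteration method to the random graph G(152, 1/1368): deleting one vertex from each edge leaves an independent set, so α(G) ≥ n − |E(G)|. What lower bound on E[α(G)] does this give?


E[|E(G)|] = C(152, 2)·p = 11476 · (1/1368) = 151/18.
E[α(G)] ≥ n − E[|E(G)|] = 152 − 151/18 = 2585/18.
Numerically: ≈ 143.611111.
(This is only a lower bound; the true E[α(G)] may be larger.)

E[α(G)] ≥ 2585/18 ≈ 143.611111.


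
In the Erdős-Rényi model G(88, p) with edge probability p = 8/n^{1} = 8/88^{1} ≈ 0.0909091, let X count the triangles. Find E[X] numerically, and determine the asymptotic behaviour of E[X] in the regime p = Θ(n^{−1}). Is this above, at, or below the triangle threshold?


Number of potential triangles: C(88, 3) = 109736.
Each occurs with probability p³ ≈ (0.0909091)³ ≈ 7.51314801e-04.
By linearity: E[X] = C(88, 3)·p³ ≈ 109736 · 7.51314801e-04 ≈ 82.446281.
Here α = 1, so p = 8/n is exactly at the triangle threshold p ~ 1/n. Asymptotically E[X] → c³/6 = 8³/6 = 256/3 ≈ 85.333333, a bounded constant. In this regime the triangle count is asymptotically Poisson(c³/6).

E[X] ≈ 82.446281; in regime p = Θ(1/n^{1}) E[X] stays bounded (at the triangle threshold p ~ 1/n).


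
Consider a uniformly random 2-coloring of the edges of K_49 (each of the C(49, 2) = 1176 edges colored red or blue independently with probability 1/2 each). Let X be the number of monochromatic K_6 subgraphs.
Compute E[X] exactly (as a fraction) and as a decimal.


Let X = Σ_S X_S over the C(49, 6) = 13983816 subsets S of size 6, where X_S = 1 if the K_6 on S is monochromatic.
For a fixed S, the K_6 on S has C(6, 2) = 15 edges. P[all 15 edges red] = (1/2)^15, and likewise for blue, so P[monochromatic] = 2·(1/2)^15 = 2^{1 − 15} = 1/16384.
By linearity of expectation: E[X] = C(49, 6) · 2^{1 − 15} = 13983816 · 1/16384 = 1747977/2048.
Numerically: E[X] ≈ 853.504395.

E[X] = C(49,6)·2^(1−C(6,2)) = 1747977/2048 ≈ 853.504395.


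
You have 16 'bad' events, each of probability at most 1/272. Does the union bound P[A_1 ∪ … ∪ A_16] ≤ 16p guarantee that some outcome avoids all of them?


Union bound: P[∪_{i=1}^{16} A_i] ≤ Σ_i P[A_i] ≤ 16·p = 16·(1/272) = 1/17.
Numerically: 1/17 ≈ 0.059.
Is 1/17 < 1? YES.
Since P[∪ A_i] ≤ 1/17 < 1, the complement has P[∩ A_i^c] ≥ 1 − 1/17 = 16/17 > 0, so some outcome avoids every A_i.

16·p = 1/17 ≈ 0.059; existence CERTIFIED by the union bound.


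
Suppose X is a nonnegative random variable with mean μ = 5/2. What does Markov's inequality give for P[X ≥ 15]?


μ = E[X] = 5/2, a = 15.
Markov: P[X ≥ 15] ≤ μ/a = (5/2)/15 = 1/6.
Numerically: ≈ 0.16667.
(Since a = 15 > μ = 2.50000, the bound 1/6 is < 1 and informative.)

P[X ≥ 15] ≤ 1/6 ≈ 0.16667.


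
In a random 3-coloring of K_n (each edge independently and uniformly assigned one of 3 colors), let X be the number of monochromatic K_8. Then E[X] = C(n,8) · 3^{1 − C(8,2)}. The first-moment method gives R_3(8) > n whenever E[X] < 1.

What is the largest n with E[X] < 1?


We need C(n, 8) · 3^{1 − 28} < 1, i.e. C(n, 8) < 3^{28 − 1} = 7625597484987.
Check values of n near the boundary:
  n = 154: C(154, 8) = 6521818990995; 6521818990995 < 7625597484987? YES
  n = 155: C(155, 8) = 6876747915675; 6876747915675 < 7625597484987? YES
  n = 156: C(156, 8) = 7248464019225; 7248464019225 < 7625597484987? YES
  n = 157: C(157, 8) = 7637643295425; 7637643295425 < 7625597484987? NO
The largest n with C(n, 8) < 7625597484987 is n = 156 (where E[X] = 805384891025/847288609443 ≈ 0.9505). Hence R_3(8) > 156, i.e. R_3(8) ≥ 157.

Largest n = 156; hence R_3(8) > 156.


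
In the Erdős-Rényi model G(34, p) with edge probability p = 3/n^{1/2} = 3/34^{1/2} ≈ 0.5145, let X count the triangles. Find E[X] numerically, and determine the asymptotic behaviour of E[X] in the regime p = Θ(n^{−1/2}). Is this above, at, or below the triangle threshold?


Number of potential triangles: C(34, 3) = 5984.
Each occurs with probability p³ ≈ (0.5145)³ ≈ 1.3619005e-01.
By linearity: E[X] = C(34, 3)·p³ ≈ 5984 · 1.3619005e-01 ≈ 814.96128.
Since α = 1/2 < 1, p = c/n^{1/2} ≫ 1/n is above the triangle threshold p ~ 1/n. Asymptotically E[X] ~ (c³/6)·n^{3(1−α)} = (3³/6)·n^{1.5} → ∞; triangles are abundant w.h.p.

E[X] ≈ 814.96128; in regime p = Θ(1/n^{1/2}) E[X] diverges (above the triangle threshold p ~ 1/n).


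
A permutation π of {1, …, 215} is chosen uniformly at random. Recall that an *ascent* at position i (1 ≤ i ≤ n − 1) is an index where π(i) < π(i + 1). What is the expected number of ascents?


Write X = Σ X_I over i = 1, …, 214, with X_I the indicator of one ascent.
There are 214 indicators.
For each fixed i, the pair (π(i), π(i+1)) is a uniformly random ordered pair of distinct values from {1, …, 215}; by symmetry P[π(i) < π(i+1)] = 1/2.
By linearity: E[X] = 214 · (1/2) = (215 − 1) · (1/2) = 107 ≈ 107.000.

E[X] = 107 = 107.000.


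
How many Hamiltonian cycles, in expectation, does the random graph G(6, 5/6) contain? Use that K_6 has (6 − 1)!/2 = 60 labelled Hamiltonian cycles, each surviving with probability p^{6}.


K_6 has (6 − 1)!/2 = 60 labelled Hamiltonian cycles.
For each such Hamiltonian cycle H, let X_H = 1 if all 6 edges of H are present in G. Then P[X_H = 1] = p^{6} = (5/6)^{6} = 15625/46656.
By linearity of expectation: E[X] = Σ_H E[X_H] = 60 · p^{6} = 60 · 15625/46656 = 78125/3888.
Numerically: E[X] ≈ 20.094.

E[X] = 60 · (5/6)^{6} = 78125/3888 ≈ 20.094.


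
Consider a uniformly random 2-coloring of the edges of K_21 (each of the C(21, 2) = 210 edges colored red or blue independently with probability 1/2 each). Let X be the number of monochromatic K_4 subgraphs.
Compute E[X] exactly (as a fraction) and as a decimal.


Let X = Σ_S X_S over the C(21, 4) = 5985 subsets S of size 4, where X_S = 1 if the K_4 on S is monochromatic.
For a fixed S, the K_4 on S has C(4, 2) = 6 edges. P[all 6 edges red] = (1/2)^6, and likewise for blue, so P[monochromatic] = 2·(1/2)^6 = 2^{1 − 6} = 1/32.
Summing: E[X] = C(21, 4) · 2^{1 − 6} = 5985 · 1/32 = 5985/32.
Numerically: E[X] ≈ 187.031250.

E[X] = C(21,4)·2^(1−C(4,2)) = 5985/32 ≈ 187.031250.


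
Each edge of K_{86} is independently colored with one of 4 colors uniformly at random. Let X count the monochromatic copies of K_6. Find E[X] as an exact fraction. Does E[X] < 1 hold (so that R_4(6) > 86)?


E[X] = C(86, 6) · 4^{1 − 15} = 470155077 · 4^{−14} = 470155077/268435456.
As a reduced fraction: E[X] = 470155077/268435456 ≈ 1.75146.
Is E[X] < 1? NO.
Since E[X] ≥ 1, the first-moment bound is inconclusive at n = 86; it does NOT by itself certify R_4(6) > 86.

E[X] = 470155077/268435456 ≈ 1.75146; E[X] ≥ 1; first-moment method inconclusive here.


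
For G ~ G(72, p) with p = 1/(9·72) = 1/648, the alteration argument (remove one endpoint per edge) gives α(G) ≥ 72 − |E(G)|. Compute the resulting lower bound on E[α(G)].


E[|E(G)|] = C(72, 2)·p = 2556 · (1/648) = 71/18.
E[α(G)] ≥ n − E[|E(G)|] = 72 − 71/18 = 1225/18.
Numerically: ≈ 68.0556.
(This is only a lower bound; the true E[α(G)] may be larger.)

E[α(G)] ≥ 1225/18 ≈ 68.0556.


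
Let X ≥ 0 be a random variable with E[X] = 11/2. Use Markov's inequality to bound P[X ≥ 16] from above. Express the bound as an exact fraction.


μ = E[X] = 11/2, a = 16.
Markov: P[X ≥ 16] ≤ μ/a = (11/2)/16 = 11/32.
Numerically: ≈ 0.34375.
(Since a = 16 > μ = 5.50000, the bound 11/32 is < 1 and informative.)

P[X ≥ 16] ≤ 11/32 ≈ 0.34375.


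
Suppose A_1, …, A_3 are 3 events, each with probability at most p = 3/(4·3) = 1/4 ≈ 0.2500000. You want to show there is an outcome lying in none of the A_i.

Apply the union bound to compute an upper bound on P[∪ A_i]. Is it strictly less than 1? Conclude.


Union bound: P[∪_{i=1}^{3} A_i] ≤ Σ_i P[A_i] ≤ 3·p = 3·(1/4) = 3/4.
Numerically: 3/4 ≈ 0.7500000.
Is 3/4 < 1? YES.
Since P[∪ A_i] ≤ 3/4 < 1, the complement has P[∩ A_i^c] ≥ 1 − 3/4 = 1/4 > 0, so some outcome avoids every A_i.

3·p = 3/4 ≈ 0.7500000; existence CERTIFIED by the union bound.


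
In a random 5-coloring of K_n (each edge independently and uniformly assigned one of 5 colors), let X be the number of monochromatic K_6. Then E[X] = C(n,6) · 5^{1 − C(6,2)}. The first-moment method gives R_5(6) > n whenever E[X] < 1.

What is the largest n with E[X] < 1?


We need C(n, 6) · 5^{1 − 15} < 1, i.e. C(n, 6) < 5^{15 − 1} = 6103515625.
Check values of n near the boundary:
  n = 126: C(126, 6) = 4925156775; 4925156775 < 6103515625? YES
  n = 127: C(127, 6) = 5169379425; 5169379425 < 6103515625? YES
  n = 128: C(128, 6) = 5423611200; 5423611200 < 6103515625? YES
  n = 129: C(129, 6) = 5688177600; 5688177600 < 6103515625? YES
  n = 130: C(130, 6) = 5963412000; 5963412000 < 6103515625? YES
  n = 131: C(131, 6) = 6249655776; 6249655776 < 6103515625? NO
  n = 132: C(132, 6) = 6547258432; 6547258432 < 6103515625? NO
  n = 133: C(133, 6) = 6856577728; 6856577728 < 6103515625? NO
The largest n with C(n, 6) < 6103515625 is n = 130 (where E[X] = 47707296/48828125 ≈ 0.977045). Hence R_5(6) > 130, i.e. R_5(6) ≥ 131.

Largest n = 130; hence R_5(6) > 130.


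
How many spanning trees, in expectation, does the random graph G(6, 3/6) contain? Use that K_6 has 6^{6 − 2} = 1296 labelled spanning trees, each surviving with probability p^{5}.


K_6 has 6^{6 − 2} = 1296 labelled spanning trees.
For each such spanning tree H, let X_H = 1 if all 5 edges of H are present in G. Then P[X_H = 1] = p^{5} = (1/2)^{5} = 1/32.
Summing the indicators: E[X] = Σ_H E[X_H] = 1296 · p^{5} = 1296 · 1/32 = 81/2.
Numerically: E[X] ≈ 40.5.

E[X] = 1296 · (1/2)^{5} = 81/2 ≈ 40.5.
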